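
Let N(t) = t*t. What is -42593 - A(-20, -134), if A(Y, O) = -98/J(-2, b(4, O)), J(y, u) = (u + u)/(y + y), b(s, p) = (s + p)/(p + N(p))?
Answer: -1021989/65 ≈ -15723.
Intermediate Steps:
N(t) = t²
b(s, p) = (p + s)/(p + p²) (b(s, p) = (s + p)/(p + p²) = (p + s)/(p + p²))
J(y, u) = u/y (J(y, u) = (2*u)/((2*y)) = (2*u)*(1/(2*y)) = u/y)
A(Y, O) = 196*O*(1 + O)/(4 + O) (A(Y, O) = -98*(-2*O*(1 + O)/(O + 4)) = -98*(-2*O*(1 + O)/(4 + O)) = -(-196)*O*(1 + O)/(4 + O) = 196*O*(1 + O)/(4 + O))
-42593 - A(-20, -134) = -42593 - 196*(-134)*(1 - 134)/(4 - 134) = -42593 - 196*(-134)*(-133)/(-130) = -42593 - 196*(-134)*(-1)*(-133)/130 = -42593 - 1*(-1746556/65) = -42593 + 1746556/65 = -1021989/65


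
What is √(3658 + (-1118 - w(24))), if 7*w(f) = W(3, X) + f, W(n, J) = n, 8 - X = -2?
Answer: √124271/7 ≈ 50.360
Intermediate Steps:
X = 10 (X = 8 - 1*(-2) = 8 + 2 = 10)
w(f) = 3/7 + f/7 (w(f) = (3 + f)/7 = 3/7 + f/7)
√(3658 + (-1118 - w(24))) = √(3658 + (-1118 - (3/7 + (⅐)*24))) = √(3658 + (-1118 - (3/7 + 24/7))) = √(3658 + (-1118 - 1*27/7)) = √(3658 + (-1118 - 27/7)) = √(3658 - 7853/7) = √(17753/7) = √124271/7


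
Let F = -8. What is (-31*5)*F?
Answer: 1240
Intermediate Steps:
(-31*5)*F = -31*5*(-8) = -155*(-8) = 1240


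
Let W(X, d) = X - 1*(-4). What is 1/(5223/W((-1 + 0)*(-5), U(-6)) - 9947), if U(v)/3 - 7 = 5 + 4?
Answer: -3/28100 ≈ -0.00010676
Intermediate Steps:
U(v) = 48 (U(v) = 21 + 3*(5 + 4) = 21 + 3*9 = 21 + 27 = 48)
W(X, d) = 4 + X (W(X, d) = X + 4 = 4 + X)
1/(5223/W((-1 + 0)*(-5), U(-6)) - 9947) = 1/(5223/(4 + (-1 + 0)*(-5)) - 9947) = 1/(5223/(4 - 1*(-5)) - 9947) = 1/(5223/(4 + 5) - 9947) = 1/(5223/9 - 9947) = 1/(5223*(⅑) - 9947) = 1/(1741/3 - 9947) = 1/(-28100/3) = -3/28100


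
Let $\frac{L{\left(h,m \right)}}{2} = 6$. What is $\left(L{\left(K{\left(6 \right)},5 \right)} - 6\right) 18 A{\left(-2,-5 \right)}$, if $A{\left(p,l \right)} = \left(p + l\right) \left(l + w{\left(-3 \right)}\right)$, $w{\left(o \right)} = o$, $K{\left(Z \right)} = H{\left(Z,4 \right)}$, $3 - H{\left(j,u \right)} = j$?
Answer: $6048$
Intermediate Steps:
$H{\left(j,u \right)} = 3 - j$
$K{\left(Z \right)} = 3 - Z$
$L{\left(h,m \right)} = 12$ ($L{\left(h,m \right)} = 2 \cdot 6 = 12$)
$A{\left(p,l \right)} = \left(-3 + l\right) \left(l + p\right)$ ($A{\left(p,l \right)} = \left(p + l\right) \left(l - 3\right) = \left(l + p\right) \left(-3 + l\right) = \left(-3 + l\right) \left(l + p\right)$)
$\left(L{\left(K{\left(6 \right)},5 \right)} - 6\right) 18 A{\left(-2,-5 \right)} = \left(12 - 6\right) 18 \left(\left(-5\right)^{2} - -15 - -6 - -10\right) = 6 \cdot 18 \left(25 + 15 + 6 + 10\right) = 108 \cdot 56 = 6048$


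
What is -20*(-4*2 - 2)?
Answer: 200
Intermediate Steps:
-20*(-4*2 - 2) = -20*(-8 - 2) = -20*(-10) = 200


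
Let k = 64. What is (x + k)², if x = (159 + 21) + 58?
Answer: 91204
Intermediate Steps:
x = 238 (x = 180 + 58 = 238)
(x + k)² = (238 + 64)² = 302² = 91204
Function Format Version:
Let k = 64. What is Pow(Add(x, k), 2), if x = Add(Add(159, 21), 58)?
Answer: 91204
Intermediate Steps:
x = 238 (x = Add(180, 58) = 238)
Pow(Add(x, k), 2) = Pow(Add(238, 64), 2) = Pow(302, 2) = 91204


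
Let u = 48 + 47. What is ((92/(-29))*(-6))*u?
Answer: 52440/29 ≈ 1808.3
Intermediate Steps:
u = 95
((92/(-29))*(-6))*u = ((92/(-29))*(-6))*95 = ((92*(-1/29))*(-6))*95 = -92/29*(-6)*95 = (552/29)*95 = 52440/29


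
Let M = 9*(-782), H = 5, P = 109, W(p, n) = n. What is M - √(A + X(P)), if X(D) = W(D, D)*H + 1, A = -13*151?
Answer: -7038 - I*√1417 ≈ -7038.0 - 37.643*I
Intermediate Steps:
A = -1963
X(D) = 1 + 5*D (X(D) = D*5 + 1 = 5*D + 1 = 1 + 5*D)
M = -7038
M - √(A + X(P)) = -7038 - √(-1963 + (1 + 5*109)) = -7038 - √(-1963 + (1 + 545)) = -7038 - √(-1963 + 546) = -7038 - √(-1417) = -7038 - I*√1417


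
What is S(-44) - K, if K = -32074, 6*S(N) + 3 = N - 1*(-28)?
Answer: 192425/6 ≈ 32071.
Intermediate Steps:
S(N) = 25/6 + N/6 (S(N) = -½ + (N - 1*(-28))/6 = -½ + (N + 28)/6 = -½ + (28 + N)/6 = -½ + (14/3 + N/6) = 25/6 + N/6)
S(-44) - K = (25/6 + (⅙)*(-44)) - 1*(-32074) = (25/6 - 22/3) + 32074 = -19/6 + 32074 = 192425/6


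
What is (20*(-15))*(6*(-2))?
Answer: 3600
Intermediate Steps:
(20*(-15))*(6*(-2)) = -300*(-12) = 3600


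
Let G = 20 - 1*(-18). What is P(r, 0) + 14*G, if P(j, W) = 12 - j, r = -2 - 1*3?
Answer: 549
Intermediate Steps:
r = -5 (r = -2 - 3 = -5)
G = 38 (G = 20 + 18 = 38)
P(r, 0) + 14*G = (12 - 1*(-5)) + 14*38 = (12 + 5) + 532 = 17 + 532 = 549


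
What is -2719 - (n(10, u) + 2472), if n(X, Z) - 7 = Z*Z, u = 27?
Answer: -5927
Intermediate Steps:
n(X, Z) = 7 + Z**2 (n(X, Z) = 7 + Z*Z = 7 + Z**2)
-2719 - (n(10, u) + 2472) = -2719 - ((7 + 27**2) + 2472) = -2719 - ((7 + 729) + 2472) = -2719 - (736 + 2472) = -2719 - 1*3208 = -2719 - 3208 = -5927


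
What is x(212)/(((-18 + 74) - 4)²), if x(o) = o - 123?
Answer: 89/2704 ≈ 0.032914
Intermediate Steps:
x(o) = -123 + o
x(212)/(((-18 + 74) - 4)²) = (-123 + 212)/(((-18 + 74) - 4)²) = 89/((56 - 4)²) = 89/(52²) = 89/2704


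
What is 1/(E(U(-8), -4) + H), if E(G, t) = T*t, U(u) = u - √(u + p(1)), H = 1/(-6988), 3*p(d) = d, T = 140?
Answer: -6988/3913281 ≈ -0.0017857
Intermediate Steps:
p(d) = d/3
H = -1/6988 ≈ -0.00014310
U(u) = u - √(⅓ + u) (U(u) = u - √(u + (⅓)*1) = u - √(u + ⅓) = u - √(⅓ + u))
E(G, t) = 140*t
1/(E(U(-8), -4) + H) = 1/(140*(-4) - 1/6988) = 1/(-560 - 1/6988) = 1/(-3913281/6988) = -6988/3913281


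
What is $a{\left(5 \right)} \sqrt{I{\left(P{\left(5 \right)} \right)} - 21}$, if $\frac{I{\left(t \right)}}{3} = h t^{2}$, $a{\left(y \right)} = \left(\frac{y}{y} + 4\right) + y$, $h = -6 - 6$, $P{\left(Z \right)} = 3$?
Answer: $10 i \sqrt{345} \approx 185.74 i$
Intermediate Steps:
$h = -12$ ($h = -6 - 6 = -12$)
$a{\left(y \right)} = 5 + y$ ($a{\left(y \right)} = \left(1 + 4\right) + y = 5 + y$)
$I{\left(t \right)} = - 36 t^{2}$ ($I{\left(t \right)} = 3 \left(- 12 t^{2}\right) = - 36 t^{2}$)
$a{\left(5 \right)} \sqrt{I{\left(P{\left(5 \right)} \right)} - 21} = \left(5 + 5\right) \sqrt{- 36 \cdot 3^{2} - 21} = 10 \sqrt{\left(-36\right) 9 - 21} = 10 \sqrt{-324 - 21} = 10 \sqrt{-345} = 10 i \sqrt{345}$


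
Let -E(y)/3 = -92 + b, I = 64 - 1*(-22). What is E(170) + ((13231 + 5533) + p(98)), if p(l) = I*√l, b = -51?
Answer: 19193 + 602*√2 ≈ 20044.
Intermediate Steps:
I = 86 (I = 64 + 22 = 86)
E(y) = 429 (E(y) = -3*(-92 - 51) = -3*(-143) = 429)
p(l) = 86*√l
E(170) + ((13231 + 5533) + p(98)) = 429 + ((13231 + 5533) + 86*√98) = 429 + (18764 + 86*(7*√2)) = 429 + (18764 + 602*√2) = 19193 + 602*√2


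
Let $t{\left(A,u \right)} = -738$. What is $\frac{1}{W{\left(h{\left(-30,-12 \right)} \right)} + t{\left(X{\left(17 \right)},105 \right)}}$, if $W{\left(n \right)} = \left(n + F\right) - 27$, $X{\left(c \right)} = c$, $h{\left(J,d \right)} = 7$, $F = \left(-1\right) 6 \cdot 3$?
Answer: $- \frac{1}{776} \approx -0.0012887$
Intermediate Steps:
$F = -18$ ($F = \left(-6\right) 3 = -18$)
$W{\left(n \right)} = -45 + n$ ($W{\left(n \right)} = \left(n - 18\right) - 27 = \left(-18 + n\right) - 27 = -45 + n$)
$\frac{1}{W{\left(h{\left(-30,-12 \right)} \right)} + t{\left(X{\left(17 \right)},105 \right)}} = \frac{1}{\left(-45 + 7\right) - 738} = \frac{1}{-38 - 738} = \frac{1}{-776} = - \frac{1}{776}$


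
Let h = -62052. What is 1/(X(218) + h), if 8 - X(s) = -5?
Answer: -1/62039 ≈ -1.6119e-5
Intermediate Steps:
X(s) = 13 (X(s) = 8 - 1*(-5) = 8 + 5 = 13)
1/(X(218) + h) = 1/(13 - 62052) = 1/(-62039) = -1/62039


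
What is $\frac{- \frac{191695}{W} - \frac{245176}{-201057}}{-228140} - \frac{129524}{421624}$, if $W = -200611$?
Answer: $- \frac{148987254291407234243}{484965355789141721340} \approx -0.30721$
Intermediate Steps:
$\frac{- \frac{191695}{W} - \frac{245176}{-201057}}{-228140} - \frac{129524}{421624} = \frac{- \frac{191695}{-200611} - \frac{245176}{-201057}}{-228140} - \frac{129524}{421624} = \left(\left(-191695\right) \left(- \frac{1}{200611}\right) - - \frac{245176}{201057}\right) \left(- \frac{1}{228140}\right) - \frac{32381}{105406} = \left(\frac{191695}{200611} + \frac{245176}{201057}\right) \left(- \frac{1}{228140}\right) - \frac{32381}{105406} = \frac{87726624151}{40334245827} \left(- \frac{1}{228140}\right) - \frac{32381}{105406} = - \frac{87726624151}{9201854842971780} - \frac{32381}{105406} = - \frac{148987254291407234243}{484965355789141721340}$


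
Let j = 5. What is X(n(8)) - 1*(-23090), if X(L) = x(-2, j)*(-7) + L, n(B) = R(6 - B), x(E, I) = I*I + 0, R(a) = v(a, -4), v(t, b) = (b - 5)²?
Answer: 22996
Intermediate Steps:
v(t, b) = (-5 + b)²
R(a) = 81 (R(a) = (-5 - 4)² = (-9)² = 81)
x(E, I) = I² (x(E, I) = I² + 0 = I²)
n(B) = 81
X(L) = -175 + L (X(L) = 5²*(-7) + L = 25*(-7) + L = -175 + L)
X(n(8)) - 1*(-23090) = (-175 + 81) - 1*(-23090) = -94 + 23090 = 22996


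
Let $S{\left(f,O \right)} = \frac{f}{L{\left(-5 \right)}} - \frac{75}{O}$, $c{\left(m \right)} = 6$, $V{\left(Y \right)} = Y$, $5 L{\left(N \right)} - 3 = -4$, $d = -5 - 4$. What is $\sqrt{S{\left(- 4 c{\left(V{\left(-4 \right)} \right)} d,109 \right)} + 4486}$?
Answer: $\frac{\sqrt{40458511}}{109} \approx 58.355$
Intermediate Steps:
$d = -9$ ($d = -5 - 4 = -9$)
$L{\left(N \right)} = - \frac{1}{5}$ ($L{\left(N \right)} = \frac{3}{5} + \frac{1}{5} \left(-4\right) = \frac{3}{5} - \frac{4}{5} = - \frac{1}{5}$)
$S{\left(f,O \right)} = - \frac{75}{O} - 5 f$ ($S{\left(f,O \right)} = \frac{f}{- \frac{1}{5}} - \frac{75}{O} = f \left(-5\right) - \frac{75}{O} = - 5 f - \frac{75}{O} = - \frac{75}{O} - 5 f$)
$\sqrt{S{\left(- 4 c{\left(V{\left(-4 \right)} \right)} d,109 \right)} + 4486} = \sqrt{\left(- \frac{75}{109} - 5 \left(-4\right) 6 \left(-9\right)\right) + 4486} = \sqrt{\left(\left(-75\right) \frac{1}{109} - 5 \left(\left(-24\right) \left(-9\right)\right)\right) + 4486} = \sqrt{\left(- \frac{75}{109} - 1080\right) + 4486} = \sqrt{- \frac{117795}{109} + 4486} = \sqrt{\frac{371179}{109}} = \frac{\sqrt{40458511}}{109}$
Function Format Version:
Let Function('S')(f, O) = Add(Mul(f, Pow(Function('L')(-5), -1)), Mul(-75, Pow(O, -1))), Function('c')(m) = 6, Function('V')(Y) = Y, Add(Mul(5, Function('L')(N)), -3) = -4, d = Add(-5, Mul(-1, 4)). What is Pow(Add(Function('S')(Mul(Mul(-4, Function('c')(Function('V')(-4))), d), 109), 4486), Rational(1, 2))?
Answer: Mul(Rational(1, 109), Pow(40458511, Rational(1, 2))) ≈ 58.355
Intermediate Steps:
d = -9 (d = Add(-5, -4) = -9)
Function('L')(N) = Rational(-1, 5) (Function('L')(N) = Add(Rational(3, 5), Mul(Rational(1, 5), -4)) = Add(Rational(3, 5), Rational(-4, 5)) = Rational(-1, 5))
Function('S')(f, O) = Add(Mul(-75, Pow(O, -1)), Mul(-5, f)) (Function('S')(f, O) = Add(Mul(f, Pow(Rational(-1, 5), -1)), Mul(-75, Pow(O, -1))) = Add(Mul(f, -5), Mul(-75, Pow(O, -1))) = Add(Mul(-5, f), Mul(-75, Pow(O, -1))) = Add(Mul(-75, Pow(O, -1)), Mul(-5, f)))
Pow(Add(Function('S')(Mul(Mul(-4, Function('c')(Function('V')(-4))), d), 109), 4486), Rational(1, 2)) = Pow(Add(Add(Mul(-75, Pow(109, -1)), Mul(-5, Mul(Mul(-4, 6), -9))), 4486), Rational(1, 2)) = Pow(Add(Add(Mul(-75, Rational(1, 109)), Mul(-5, Mul(-24, -9))), 4486), Rational(1, 2)) = Pow(Add(Add(Rational(-75, 109), Mul(-5, 216)), 4486), Rational(1, 2)) = Pow(Add(Add(Rational(-75, 109), -1080), 4486), Rational(1, 2)) = Pow(Add(Rational(-117795, 109), 4486), Rational(1, 2)) = Pow(Rational(371179, 109), Rational(1, 2)) = Mul(Rational(1, 109), Pow(40458511, Rational(1, 2)))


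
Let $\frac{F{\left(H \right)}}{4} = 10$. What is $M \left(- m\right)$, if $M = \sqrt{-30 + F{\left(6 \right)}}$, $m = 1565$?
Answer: $- 1565 \sqrt{10} \approx -4949.0$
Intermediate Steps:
$F{\left(H \right)} = 40$ ($F{\left(H \right)} = 4 \cdot 10 = 40$)
$M = \sqrt{10}$ ($M = \sqrt{-30 + 40} = \sqrt{10} \approx 3.1623$)
$M \left(- m\right) = \sqrt{10} \left(\left(-1\right) 1565\right) = \sqrt{10} \left(-1565\right) = - 1565 \sqrt{10}$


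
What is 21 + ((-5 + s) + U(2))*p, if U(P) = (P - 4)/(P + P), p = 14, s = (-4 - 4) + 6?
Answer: -84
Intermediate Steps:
s = -2 (s = -8 + 6 = -2)
U(P) = (-4 + P)/(2*P) (U(P) = (-4 + P)/((2*P)) = (-4 + P)*(1/(2*P)) = (-4 + P)/(2*P))
21 + ((-5 + s) + U(2))*p = 21 + ((-5 - 2) + (½)*(-4 + 2)/2)*14 = 21 + (-7 + (½)*(½)*(-2))*14 = 21 + (-7 - ½)*14 = 21 - 15/2*14 = 21 - 105 = -84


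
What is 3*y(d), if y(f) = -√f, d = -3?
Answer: -3*I*√3 ≈ -5.1962*I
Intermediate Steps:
3*y(d) = 3*(-√(-3)) = 3*(-I*√3) = -3*I*√3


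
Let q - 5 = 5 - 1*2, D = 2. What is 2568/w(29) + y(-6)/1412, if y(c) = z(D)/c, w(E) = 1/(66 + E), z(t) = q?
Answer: 258353639/1059 ≈ 2.4396e+5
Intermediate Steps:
q = 8 (q = 5 + (5 - 1*2) = 5 + (5 - 2) = 5 + 3 = 8)
z(t) = 8
y(c) = 8/c
2568/w(29) + y(-6)/1412 = 2568/(1/(66 + 29)) + (8/(-6))/1412 = 2568/(1/95) + (8*(-1/6))*(1/1412) = 2568/(1/95) - 4/3*1/1412 = 2568*95 - 1/1059 = 243960 - 1/1059 = 258353639/1059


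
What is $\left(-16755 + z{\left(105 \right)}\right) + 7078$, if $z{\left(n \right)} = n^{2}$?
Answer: $1348$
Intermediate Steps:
$\left(-16755 + z{\left(105 \right)}\right) + 7078 = \left(-16755 + 105^{2}\right) + 7078 = \left(-16755 + 11025\right) + 7078 = -5730 + 7078 = 1348$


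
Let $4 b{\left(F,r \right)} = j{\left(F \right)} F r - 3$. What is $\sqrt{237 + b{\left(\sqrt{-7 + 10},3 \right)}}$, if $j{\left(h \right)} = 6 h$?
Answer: $\frac{3 \sqrt{111}}{2} \approx 15.803$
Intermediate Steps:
$b{\left(F,r \right)} = - \frac{3}{4} + \frac{3 r F^{2}}{2}$ ($b{\left(F,r \right)} = \frac{6 F F r - 3}{4} = \frac{6 F^{2} r - 3}{4} = \frac{6 r F^{2} - 3}{4} = \frac{-3 + 6 r F^{2}}{4} = - \frac{3}{4} + \frac{3 r F^{2}}{2}$)
$\sqrt{237 + b{\left(\sqrt{-7 + 10},3 \right)}} = \sqrt{237 - \left(\frac{3}{4} - \frac{9 \left(\sqrt{-7 + 10}\right)^{2}}{2}\right)} = \sqrt{237 - \left(\frac{3}{4} - \frac{9 \left(\sqrt{3}\right)^{2}}{2}\right)} = \sqrt{237 - \left(\frac{3}{4} - \frac{27}{2}\right)} = \sqrt{237 + \left(- \frac{3}{4} + \frac{27}{2}\right)} = \sqrt{237 + \frac{51}{4}} = \sqrt{\frac{999}{4}} = \frac{3 \sqrt{111}}{2}$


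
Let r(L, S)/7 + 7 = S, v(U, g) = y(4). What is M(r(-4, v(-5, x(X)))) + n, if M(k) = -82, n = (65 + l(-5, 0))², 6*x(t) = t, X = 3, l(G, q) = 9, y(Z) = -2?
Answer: 5394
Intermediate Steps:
x(t) = t/6
v(U, g) = -2
r(L, S) = -49 + 7*S
n = 5476 (n = (65 + 9)² = 74² = 5476)
M(r(-4, v(-5, x(X)))) + n = -82 + 5476 = 5394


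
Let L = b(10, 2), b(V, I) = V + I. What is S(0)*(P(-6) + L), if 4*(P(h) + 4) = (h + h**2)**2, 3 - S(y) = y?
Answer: 699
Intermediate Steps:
S(y) = 3 - y
b(V, I) = I + V
P(h) = -4 + (h + h**2)**2/4
L = 12 (L = 2 + 10 = 12)
S(0)*(P(-6) + L) = (3 - 1*0)*((-4 + (1/4)*(-6)**2*(1 - 6)**2) + 12) = (3 + 0)*((-4 + (1/4)*36*(-5)**2) + 12) = 3*((-4 + (1/4)*36*25) + 12) = 3*((-4 + 225) + 12) = 3*(221 + 12) = 3*233 = 699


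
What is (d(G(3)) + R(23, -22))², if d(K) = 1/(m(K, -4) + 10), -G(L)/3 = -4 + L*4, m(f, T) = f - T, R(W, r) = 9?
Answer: 7921/100 ≈ 79.210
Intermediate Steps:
G(L) = 12 - 12*L (G(L) = -3*(-4 + L*4) = -3*(-4 + 4*L) = 12 - 12*L)
d(K) = 1/(14 + K) (d(K) = 1/((K - 1*(-4)) + 10) = 1/((K + 4) + 10) = 1/((4 + K) + 10) = 1/(14 + K))
(d(G(3)) + R(23, -22))² = (1/(14 + (12 - 12*3)) + 9)² = (1/(14 + (12 - 36)) + 9)² = (1/(14 - 24) + 9)² = (1/(-10) + 9)² = (-⅒ + 9)² = (89/10)² = 7921/100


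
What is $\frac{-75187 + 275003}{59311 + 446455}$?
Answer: $\frac{99908}{252883} \approx 0.39508$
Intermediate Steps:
$\frac{-75187 + 275003}{59311 + 446455} = \frac{199816}{505766} = 199816 \cdot \frac{1}{505766} = \frac{99908}{252883}$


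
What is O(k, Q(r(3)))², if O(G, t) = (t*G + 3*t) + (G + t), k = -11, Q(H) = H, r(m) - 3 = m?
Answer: 2809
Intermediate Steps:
r(m) = 3 + m
O(G, t) = G + 4*t + G*t (O(G, t) = (G*t + 3*t) + (G + t) = (3*t + G*t) + (G + t) = G + 4*t + G*t)
O(k, Q(r(3)))² = (-11 + 4*(3 + 3) - 11*(3 + 3))² = (-11 + 4*6 - 11*6)² = (-11 + 24 - 66)² = (-53)² = 2809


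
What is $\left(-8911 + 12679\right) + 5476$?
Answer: $9244$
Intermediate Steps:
$\left(-8911 + 12679\right) + 5476 = 3768 + 5476 = 9244$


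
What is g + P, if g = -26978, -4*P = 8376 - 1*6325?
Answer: -109963/4 ≈ -27491.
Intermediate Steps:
P = -2051/4 (P = -(8376 - 1*6325)/4 = -(8376 - 6325)/4 = -1/4*2051 = -2051/4 ≈ -512.75)
g + P = -26978 - 2051/4 = -109963/4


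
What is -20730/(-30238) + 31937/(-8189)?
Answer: -397976518/123809491 ≈ -3.2144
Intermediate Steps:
-20730/(-30238) + 31937/(-8189) = -20730*(-1/30238) + 31937*(-1/8189) = 10365/15119 - 31937/8189 = -397976518/123809491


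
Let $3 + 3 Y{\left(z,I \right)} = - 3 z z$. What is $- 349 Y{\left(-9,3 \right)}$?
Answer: $28618$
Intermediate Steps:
$Y{\left(z,I \right)} = -1 - z^{2}$ ($Y{\left(z,I \right)} = -1 + \frac{- 3 z z}{3} = -1 + \frac{\left(-3\right) z^{2}}{3} = -1 - z^{2}$)
$- 349 Y{\left(-9,3 \right)} = - 349 \left(-1 - \left(-9\right)^{2}\right) = - 349 \left(-1 - 81\right) = \left(-349\right) \left(-82\right) = 28618$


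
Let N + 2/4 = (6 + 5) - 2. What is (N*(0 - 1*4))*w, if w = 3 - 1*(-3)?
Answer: -204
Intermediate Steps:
w = 6 (w = 3 + 3 = 6)
N = 17/2 (N = -1/2 + ((6 + 5) - 2) = -1/2 + (11 - 2) = -1/2 + 9 = 17/2 ≈ 8.5000)
(N*(0 - 1*4))*w = (17*(0 - 1*4)/2)*6 = (17*(0 - 4)/2)*6 = ((17/2)*(-4))*6 = -34*6 = -204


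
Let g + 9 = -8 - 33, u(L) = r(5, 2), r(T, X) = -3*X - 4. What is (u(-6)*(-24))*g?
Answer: -12000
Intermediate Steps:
r(T, X) = -4 - 3*X
u(L) = -10 (u(L) = -4 - 3*2 = -4 - 6 = -10)
g = -50 (g = -9 + (-8 - 33) = -9 - 41 = -50)
(u(-6)*(-24))*g = -10*(-24)*(-50) = 240*(-50) = -12000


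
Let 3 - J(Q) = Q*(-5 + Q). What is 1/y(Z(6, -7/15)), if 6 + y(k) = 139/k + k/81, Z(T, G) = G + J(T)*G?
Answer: 17010/2431411 ≈ 0.0069959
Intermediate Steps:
J(Q) = 3 - Q*(-5 + Q)
Z(T, G) = G + G*(3 - T² + 5*T) (Z(T, G) = G + (3 - T² + 5*T)*G = G + G*(3 - T² + 5*T))
y(k) = -6 + 139/k + k/81 (y(k) = -6 + (139/k + k/81) = -6 + 139/k + k/81)
1/y(Z(6, -7/15)) = 1/(-6 + 139/(((-7/15)*(4 - 1*6² + 5*6))) + ((-7/15)*(4 - 1*6² + 5*6))/81) = 1/(-6 + 139/(((-7*1/15)*(4 - 1*36 + 30))) + ((-7*1/15)*(4 - 1*36 + 30))/81) = 1/(-6 + 139/((-7*(4 - 36 + 30)/15)) + (-7*(4 - 36 + 30)/15)/81) = 1/(-6 + 139/((-7/15*(-2))) + (-7/15*(-2))/81) = 1/(-6 + 139/(14/15) + (1/81)*(14/15)) = 1/(-6 + 139*(15/14) + 14/1215) = 1/(-6 + 2085/14 + 14/1215) = 1/(2431411/17010) = 17010/2431411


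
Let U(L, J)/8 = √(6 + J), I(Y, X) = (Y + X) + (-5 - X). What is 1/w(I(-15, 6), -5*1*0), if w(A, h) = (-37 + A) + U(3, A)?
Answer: -57/4145 - 8*I*√14/4145 ≈ -0.013752 - 0.0072215*I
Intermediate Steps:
I(Y, X) = -5 + Y (I(Y, X) = (X + Y) + (-5 - X) = -5 + Y)
U(L, J) = 8*√(6 + J)
w(A, h) = -37 + A + 8*√(6 + A) (w(A, h) = (-37 + A) + 8*√(6 + A) = -37 + A + 8*√(6 + A))
1/w(I(-15, 6), -5*1*0) = 1/(-37 + (-5 - 15) + 8*√(6 + (-5 - 15))) = 1/(-37 - 20 + 8*√(6 - 20)) = 1/(-37 - 20 + 8*√(-14)) = 1/(-37 - 20 + 8*(I*√14)) = 1/(-37 - 20 + 8*I*√14) = 1/(-57 + 8*I*√14)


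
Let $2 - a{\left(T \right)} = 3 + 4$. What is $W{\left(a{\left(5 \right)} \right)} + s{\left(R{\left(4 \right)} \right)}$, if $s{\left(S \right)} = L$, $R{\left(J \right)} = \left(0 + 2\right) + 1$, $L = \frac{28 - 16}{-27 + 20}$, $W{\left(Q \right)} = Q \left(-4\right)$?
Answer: $\frac{128}{7} \approx 18.286$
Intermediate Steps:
$a{\left(T \right)} = -5$ ($a{\left(T \right)} = 2 - \left(3 + 4\right) = 2 - 7 = -5$)
$W{\left(Q \right)} = - 4 Q$
$L = - \frac{12}{7}$ ($L = \frac{12}{-7} = 12 \left(- \frac{1}{7}\right) = - \frac{12}{7} \approx -1.7143$)
$R{\left(J \right)} = 3$ ($R{\left(J \right)} = 2 + 1 = 3$)
$s{\left(S \right)} = - \frac{12}{7}$
$W{\left(a{\left(5 \right)} \right)} + s{\left(R{\left(4 \right)} \right)} = \left(-4\right) \left(-5\right) - \frac{12}{7} = 20 - \frac{12}{7} = \frac{128}{7}$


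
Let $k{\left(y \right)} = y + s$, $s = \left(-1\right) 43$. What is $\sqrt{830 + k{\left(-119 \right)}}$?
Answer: $2 \sqrt{167} \approx 25.846$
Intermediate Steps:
$s = -43$
$k{\left(y \right)} = -43 + y$ ($k{\left(y \right)} = y - 43 = -43 + y$)
$\sqrt{830 + k{\left(-119 \right)}} = \sqrt{830 - 162} = \sqrt{668} = 2 \sqrt{167}$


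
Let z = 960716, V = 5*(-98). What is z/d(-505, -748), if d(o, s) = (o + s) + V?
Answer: -960716/1743 ≈ -551.19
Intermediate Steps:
V = -490
d(o, s) = -490 + o + s (d(o, s) = (o + s) - 490 = -490 + o + s)
z/d(-505, -748) = 960716/(-490 - 505 - 748) = 960716/(-1743) = 960716*(-1/1743) = -960716/1743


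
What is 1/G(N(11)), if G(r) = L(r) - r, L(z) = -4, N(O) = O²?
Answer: -1/125 ≈ -0.0080000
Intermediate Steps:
G(r) = -4 - r
1/G(N(11)) = 1/(-4 - 1*11²) = 1/(-4 - 1*121) = 1/(-4 - 121) = 1/(-125) = -1/125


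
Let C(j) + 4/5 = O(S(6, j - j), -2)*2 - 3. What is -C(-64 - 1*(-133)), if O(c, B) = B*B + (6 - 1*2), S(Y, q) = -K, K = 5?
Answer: -61/5 ≈ -12.200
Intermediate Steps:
S(Y, q) = -5 (S(Y, q) = -1*5 = -5)
O(c, B) = 4 + B² (O(c, B) = B² + (6 - 2) = B² + 4 = 4 + B²)
C(j) = 61/5 (C(j) = -⅘ + ((4 + (-2)²)*2 - 3) = -⅘ + ((4 + 4)*2 - 3) = -⅘ + (8*2 - 3) = -⅘ + (16 - 3) = -⅘ + 13 = 61/5)
-C(-64 - 1*(-133)) = -1*61/5 = -61/5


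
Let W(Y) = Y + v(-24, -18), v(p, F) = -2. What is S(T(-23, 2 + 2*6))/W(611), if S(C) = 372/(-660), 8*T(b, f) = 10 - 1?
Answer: -31/33495 ≈ -0.00092551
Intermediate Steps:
W(Y) = -2 + Y (W(Y) = Y - 2 = -2 + Y)
T(b, f) = 9/8 (T(b, f) = (10 - 1)/8 = (1/8)*9 = 9/8)
S(C) = -31/55 (S(C) = 372*(-1/660) = -31/55)
S(T(-23, 2 + 2*6))/W(611) = -31/(55*(-2 + 611)) = -31/55/609 = -31/55*1/609 = -31/33495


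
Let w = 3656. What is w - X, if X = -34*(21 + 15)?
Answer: 4880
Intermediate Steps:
X = -1224 (X = -34*36 = -1224)
w - X = 3656 - 1*(-1224) = 3656 + 1224 = 4880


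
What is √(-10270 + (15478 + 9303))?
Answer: √14511 ≈ 120.46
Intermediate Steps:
√(-10270 + (15478 + 9303)) = √(-10270 + 24781) = √14511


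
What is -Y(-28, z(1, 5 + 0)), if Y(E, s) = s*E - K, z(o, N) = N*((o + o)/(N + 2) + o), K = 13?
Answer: 193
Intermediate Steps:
z(o, N) = N*(o + 2*o/(2 + N)) (z(o, N) = N*((2*o)/(2 + N) + o) = N*(2*o/(2 + N) + o) = N*(o + 2*o/(2 + N)))
Y(E, s) = -13 + E*s (Y(E, s) = s*E - 1*13 = E*s - 13 = -13 + E*s)
-Y(-28, z(1, 5 + 0)) = -(-13 - 28*(5 + 0)*(4 + (5 + 0))/(2 + (5 + 0))) = -(-13 - 140*(4 + 5)/(2 + 5)) = -(-13 - 140*9/7) = -(-13 - 28*45/7) = -(-13 - 180) = -1*(-193) = 193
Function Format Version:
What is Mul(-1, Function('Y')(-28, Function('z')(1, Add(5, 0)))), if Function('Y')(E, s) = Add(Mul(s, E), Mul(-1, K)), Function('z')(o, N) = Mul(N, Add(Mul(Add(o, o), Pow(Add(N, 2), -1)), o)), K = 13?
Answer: 193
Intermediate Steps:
Function('z')(o, N) = Mul(N, Add(o, Mul(2, o, Pow(Add(2, N), -1)))) (Function('z')(o, N) = Mul(N, Add(Mul(Mul(2, o), Pow(Add(2, N), -1)), o)) = Mul(N, Add(Mul(2, o, Pow(Add(2, N), -1)), o)) = Mul(N, Add(o, Mul(2, o, Pow(Add(2, N), -1)))))
Function('Y')(E, s) = Add(-13, Mul(E, s)) (Function('Y')(E, s) = Add(Mul(s, E), Mul(-1, 13)) = Add(Mul(E, s), -13) = Add(-13, Mul(E, s)))
Mul(-1, Function('Y')(-28, Function('z')(1, Add(5, 0)))) = Mul(-1, Add(-13, Mul(-28, Mul(Add(5, 0), 1, Pow(Add(2, Add(5, 0)), -1), Add(4, Add(5, 0)))))) = Mul(-1, Add(-13, Mul(-28, Mul(5, 1, Pow(Add(2, 5), -1), Add(4, 5))))) = Mul(-1, Add(-13, Mul(-28, Mul(5, 1, Pow(7, -1), 9)))) = Mul(-1, Add(-13, Mul(-28, Mul(5, 1, Rational(1, 7), 9)))) = Mul(-1, Add(-13, Mul(-28, Rational(45, 7)))) = Mul(-1, Add(-13, -180)) = Mul(-1, -193) = 193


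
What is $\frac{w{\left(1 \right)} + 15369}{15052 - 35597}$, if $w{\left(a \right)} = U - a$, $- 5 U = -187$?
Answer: $- \frac{77027}{102725} \approx -0.74984$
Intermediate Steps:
$U = \frac{187}{5}$ ($U = \left(- \frac{1}{5}\right) \left(-187\right) = \frac{187}{5} \approx 37.4$)
$w{\left(a \right)} = \frac{187}{5} - a$
$\frac{w{\left(1 \right)} + 15369}{15052 - 35597} = \frac{\left(\frac{187}{5} - 1\right) + 15369}{15052 - 35597} = \frac{\left(\frac{187}{5} - 1\right) + 15369}{-20545} = \left(\frac{182}{5} + 15369\right) \left(- \frac{1}{20545}\right) = \frac{77027}{5} \left(- \frac{1}{20545}\right) = - \frac{77027}{102725}$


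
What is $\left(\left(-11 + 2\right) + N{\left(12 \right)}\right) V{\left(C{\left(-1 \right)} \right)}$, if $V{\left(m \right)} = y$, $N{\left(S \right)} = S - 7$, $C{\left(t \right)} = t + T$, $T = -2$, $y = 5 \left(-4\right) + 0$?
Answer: $80$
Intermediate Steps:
$y = -20$ ($y = -20 + 0 = -20$)
$C{\left(t \right)} = -2 + t$ ($C{\left(t \right)} = t - 2 = -2 + t$)
$N{\left(S \right)} = -7 + S$ ($N{\left(S \right)} = S - 7 = -7 + S$)
$V{\left(m \right)} = -20$
$\left(\left(-11 + 2\right) + N{\left(12 \right)}\right) V{\left(C{\left(-1 \right)} \right)} = \left(\left(-11 + 2\right) + \left(-7 + 12\right)\right) \left(-20\right) = \left(-9 + 5\right) \left(-20\right) = \left(-4\right) \left(-20\right) = 80$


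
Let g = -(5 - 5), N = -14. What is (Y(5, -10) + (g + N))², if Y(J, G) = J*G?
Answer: 4096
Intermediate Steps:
g = 0 (g = -1*0 = 0)
Y(J, G) = G*J
(Y(5, -10) + (g + N))² = (-10*5 + (0 - 14))² = (-50 - 14)² = (-64)² = 4096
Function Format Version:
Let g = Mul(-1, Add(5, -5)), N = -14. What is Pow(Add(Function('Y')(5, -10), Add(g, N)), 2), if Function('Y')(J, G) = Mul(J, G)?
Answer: 4096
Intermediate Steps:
g = 0 (g = Mul(-1, 0) = 0)
Function('Y')(J, G) = Mul(G, J)
Pow(Add(Function('Y')(5, -10), Add(g, N)), 2) = Pow(Add(Mul(-10, 5), Add(0, -14)), 2) = Pow(Add(-50, -14), 2) = Pow(-64, 2) = 4096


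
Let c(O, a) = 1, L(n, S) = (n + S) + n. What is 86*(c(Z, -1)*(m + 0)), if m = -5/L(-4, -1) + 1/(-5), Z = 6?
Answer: 1376/45 ≈ 30.578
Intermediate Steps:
L(n, S) = S + 2*n (L(n, S) = (S + n) + n = S + 2*n)
m = 16/45 (m = -5/(-1 + 2*(-4)) + 1/(-5) = -5/(-1 - 8) + 1*(-⅕) = -5/(-9) - ⅕ = -5*(-⅑) - ⅕ = 5/9 - ⅕ = 16/45 ≈ 0.35556)
86*(c(Z, -1)*(m + 0)) = 86*(1*(16/45 + 0)) = 86*(1*(16/45)) = 86*(16/45) = 1376/45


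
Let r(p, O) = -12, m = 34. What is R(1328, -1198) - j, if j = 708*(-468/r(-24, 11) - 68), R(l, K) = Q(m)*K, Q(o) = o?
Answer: -20200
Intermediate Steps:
R(l, K) = 34*K
j = -20532 (j = 708*(-468/(-12) - 68) = 708*(-468*(-1/12) - 68) = 708*(39 - 68) = 708*(-29) = -20532)
R(1328, -1198) - j = 34*(-1198) - 1*(-20532) = -40732 + 20532 = -20200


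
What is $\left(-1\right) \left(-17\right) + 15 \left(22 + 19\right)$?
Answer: $632$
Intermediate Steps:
$\left(-1\right) \left(-17\right) + 15 \left(22 + 19\right) = 17 + 15 \cdot 41 = 17 + 615 = 632$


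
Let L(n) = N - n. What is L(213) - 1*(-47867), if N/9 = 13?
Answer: 47771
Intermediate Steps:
N = 117 (N = 9*13 = 117)
L(n) = 117 - n
L(213) - 1*(-47867) = (117 - 1*213) - 1*(-47867) = (117 - 213) + 47867 = -96 + 47867 = 47771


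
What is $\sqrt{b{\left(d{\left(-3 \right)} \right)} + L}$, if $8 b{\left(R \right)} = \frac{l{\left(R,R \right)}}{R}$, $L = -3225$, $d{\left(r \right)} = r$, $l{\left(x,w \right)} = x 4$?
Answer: $\frac{i \sqrt{12898}}{2} \approx 56.785 i$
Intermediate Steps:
$l{\left(x,w \right)} = 4 x$
$b{\left(R \right)} = \frac{1}{2}$ ($b{\left(R \right)} = \frac{4 R \frac{1}{R}}{8} = \frac{1}{8} \cdot 4 = \frac{1}{2}$)
$\sqrt{b{\left(d{\left(-3 \right)} \right)} + L} = \sqrt{\frac{1}{2} - 3225} = \sqrt{- \frac{6449}{2}} = \frac{i \sqrt{12898}}{2}$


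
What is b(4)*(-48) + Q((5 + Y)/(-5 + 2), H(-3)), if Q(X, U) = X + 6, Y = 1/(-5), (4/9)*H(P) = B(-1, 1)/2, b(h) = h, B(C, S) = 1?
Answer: -938/5 ≈ -187.60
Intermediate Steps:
H(P) = 9/8 (H(P) = 9*(1/2)/4 = 9*(1*(½))/4 = (9/4)*(½) = 9/8)
Y = -⅕ ≈ -0.20000
Q(X, U) = 6 + X
b(4)*(-48) + Q((5 + Y)/(-5 + 2), H(-3)) = 4*(-48) + (6 + (5 - ⅕)/(-5 + 2)) = -192 + (6 + (24/5)/(-3)) = -192 + (6 + (24/5)*(-⅓)) = -192 + (6 - 8/5) = -192 + 22/5 = -938/5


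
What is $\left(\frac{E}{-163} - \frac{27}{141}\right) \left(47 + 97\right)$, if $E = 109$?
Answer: $- \frac{948960}{7661} \approx -123.87$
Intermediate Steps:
$\left(\frac{E}{-163} - \frac{27}{141}\right) \left(47 + 97\right) = \left(\frac{109}{-163} - \frac{27}{141}\right) \left(47 + 97\right) = \left(109 \left(- \frac{1}{163}\right) - \frac{9}{47}\right) 144 = \left(- \frac{109}{163} - \frac{9}{47}\right) 144 = \left(- \frac{6590}{7661}\right) 144 = - \frac{948960}{7661}$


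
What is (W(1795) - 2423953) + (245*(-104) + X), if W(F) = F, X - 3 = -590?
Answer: -2448225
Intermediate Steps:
X = -587 (X = 3 - 590 = -587)
(W(1795) - 2423953) + (245*(-104) + X) = (1795 - 2423953) + (245*(-104) - 587) = -2422158 + (-25480 - 587) = -2422158 - 26067 = -2448225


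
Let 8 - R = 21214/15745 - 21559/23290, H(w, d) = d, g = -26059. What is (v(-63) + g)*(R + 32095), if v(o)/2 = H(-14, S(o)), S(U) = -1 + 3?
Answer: -12268829655963999/14668042 ≈ -8.3643e+8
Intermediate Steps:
S(U) = 2
v(o) = 4 (v(o) = 2*2 = 4)
R = 555796159/73340210 (R = 8 - (21214/15745 - 21559/23290) = 8 - 1*30925521/73340210 = 8 - 30925521/73340210 = 555796159/73340210 ≈ 7.5783)
(v(-63) + g)*(R + 32095) = (4 - 26059)*(555796159/73340210 + 32095) = -26055*2354409836109/73340210 = -12268829655963999/14668042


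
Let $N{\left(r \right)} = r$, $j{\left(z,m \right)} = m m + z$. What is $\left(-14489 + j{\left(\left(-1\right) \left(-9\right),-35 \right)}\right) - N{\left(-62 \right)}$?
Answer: $-13193$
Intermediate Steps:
$j{\left(z,m \right)} = z + m^{2}$ ($j{\left(z,m \right)} = m^{2} + z = z + m^{2}$)
$\left(-14489 + j{\left(\left(-1\right) \left(-9\right),-35 \right)}\right) - N{\left(-62 \right)} = \left(-14489 + \left(\left(-1\right) \left(-9\right) + \left(-35\right)^{2}\right)\right) - -62 = \left(-14489 + \left(9 + 1225\right)\right) + 62 = \left(-14489 + 1234\right) + 62 = -13255 + 62 = -13193$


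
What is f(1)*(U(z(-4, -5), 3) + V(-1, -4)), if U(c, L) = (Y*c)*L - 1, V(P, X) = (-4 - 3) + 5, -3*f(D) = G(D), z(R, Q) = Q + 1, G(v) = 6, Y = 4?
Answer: 102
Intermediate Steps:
z(R, Q) = 1 + Q
f(D) = -2 (f(D) = -⅓*6 = -2)
V(P, X) = -2 (V(P, X) = -7 + 5 = -2)
U(c, L) = -1 + 4*L*c (U(c, L) = (4*c)*L - 1 = 4*L*c - 1 = -1 + 4*L*c)
f(1)*(U(z(-4, -5), 3) + V(-1, -4)) = -2*((-1 + 4*3*(1 - 5)) - 2) = -2*((-1 + 4*3*(-4)) - 2) = -2*((-1 - 48) - 2) = -2*(-49 - 2) = -2*(-51) = 102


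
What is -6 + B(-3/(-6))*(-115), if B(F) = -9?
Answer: 1029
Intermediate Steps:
-6 + B(-3/(-6))*(-115) = -6 - 9*(-115) = -6 + 1035 = 1029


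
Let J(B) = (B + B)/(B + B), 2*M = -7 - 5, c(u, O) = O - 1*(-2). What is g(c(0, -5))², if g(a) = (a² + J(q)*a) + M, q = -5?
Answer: 0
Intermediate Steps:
c(u, O) = 2 + O (c(u, O) = O + 2 = 2 + O)
M = -6 (M = (-7 - 5)/2 = (½)*(-12) = -6)
J(B) = 1 (J(B) = (2*B)/((2*B)) = (2*B)*(1/(2*B)) = 1)
g(a) = -6 + a + a² (g(a) = (a² + 1*a) - 6 = (a² + a) - 6 = (a + a²) - 6 = -6 + a + a²)
g(c(0, -5))² = (-6 + (2 - 5) + (2 - 5)²)² = (-6 - 3 + (-3)²)² = (-6 - 3 + 9)² = 0² = 0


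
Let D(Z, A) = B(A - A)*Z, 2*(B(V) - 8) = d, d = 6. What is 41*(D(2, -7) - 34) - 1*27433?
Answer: -27925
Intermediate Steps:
B(V) = 11 (B(V) = 8 + (½)*6 = 8 + 3 = 11)
D(Z, A) = 11*Z
41*(D(2, -7) - 34) - 1*27433 = 41*(11*2 - 34) - 1*27433 = 41*(22 - 34) - 27433 = 41*(-12) - 27433 = -492 - 27433 = -27925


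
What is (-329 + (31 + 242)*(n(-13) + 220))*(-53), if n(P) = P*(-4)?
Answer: -3918131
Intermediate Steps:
n(P) = -4*P
(-329 + (31 + 242)*(n(-13) + 220))*(-53) = (-329 + (31 + 242)*(-4*(-13) + 220))*(-53) = (-329 + 273*(52 + 220))*(-53) = (-329 + 273*272)*(-53) = (-329 + 74256)*(-53) = 73927*(-53) = -3918131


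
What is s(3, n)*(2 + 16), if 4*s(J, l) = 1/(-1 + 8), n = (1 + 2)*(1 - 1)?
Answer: 9/14 ≈ 0.64286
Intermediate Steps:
n = 0 (n = 3*0 = 0)
s(J, l) = 1/28 (s(J, l) = 1/(4*(-1 + 8)) = (¼)/7 = (¼)*(⅐) = 1/28)
s(3, n)*(2 + 16) = (2 + 16)/28 = (1/28)*18 = 9/14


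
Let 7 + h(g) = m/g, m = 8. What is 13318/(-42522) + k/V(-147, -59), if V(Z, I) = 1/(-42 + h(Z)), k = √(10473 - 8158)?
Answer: -6659/21261 - 7211*√2315/147 ≈ -2360.5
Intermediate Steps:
k = √2315 ≈ 48.114
h(g) = -7 + 8/g
V(Z, I) = 1/(-49 + 8/Z) (V(Z, I) = 1/(-42 + (-7 + 8/Z)) = 1/(-49 + 8/Z))
13318/(-42522) + k/V(-147, -59) = 13318/(-42522) + √2315/((-1*(-147)/(-8 + 49*(-147)))) = 13318*(-1/42522) + √2315/((-1*(-147)/(-8 - 7203))) = -6659/21261 + √2315/((-1*(-147)/(-7211))) = -6659/21261 + √2315/((-1*(-147)*(-1/7211))) = -6659/21261 + √2315/(-147/7211) = -6659/21261 + √2315*(-7211/147) = -6659/21261 - 7211*√2315/147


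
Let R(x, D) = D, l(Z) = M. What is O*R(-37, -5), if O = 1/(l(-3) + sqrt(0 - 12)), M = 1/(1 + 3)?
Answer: -20/193 + 160*I*sqrt(3)/193 ≈ -0.10363 + 1.4359*I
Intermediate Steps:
M = 1/4 ≈ 0.25000
l(Z) = 1/4
O = 1/(1/4 + 2*I*sqrt(3)) (O = 1/(1/4 + sqrt(0 - 12)) = 1/(1/4 + sqrt(-12)) = 1/(1/4 + 2*I*sqrt(3)) ≈ 0.020725 - 0.28718*I)
O*R(-37, -5) = (4/193 - 32*I*sqrt(3)/193)*(-5) = -20/193 + 160*I*sqrt(3)/193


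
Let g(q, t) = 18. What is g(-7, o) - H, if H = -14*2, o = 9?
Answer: 46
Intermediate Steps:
H = -28
g(-7, o) - H = 18 - 1*(-28) = 18 + 28 = 46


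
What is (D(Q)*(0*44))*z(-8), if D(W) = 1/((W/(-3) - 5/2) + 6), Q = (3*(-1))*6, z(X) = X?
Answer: 0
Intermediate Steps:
Q = -18 (Q = -3*6 = -18)
D(W) = 1/(7/2 - W/3) (D(W) = 1/((W*(-⅓) - 5*½) + 6) = 1/((-W/3 - 5/2) + 6) = 1/((-5/2 - W/3) + 6) = 1/(7/2 - W/3))
(D(Q)*(0*44))*z(-8) = ((-6/(-21 + 2*(-18)))*(0*44))*(-8) = (-6/(-21 - 36)*0)*(-8) = (-6/(-57)*0)*(-8) = (-6*(-1/57)*0)*(-8) = ((2/19)*0)*(-8) = 0*(-8) = 0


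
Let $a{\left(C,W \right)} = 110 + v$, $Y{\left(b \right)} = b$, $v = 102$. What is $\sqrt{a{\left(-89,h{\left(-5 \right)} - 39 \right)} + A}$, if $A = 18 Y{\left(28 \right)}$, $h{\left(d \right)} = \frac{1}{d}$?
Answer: $2 \sqrt{179} \approx 26.758$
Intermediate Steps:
$A = 504$ ($A = 18 \cdot 28 = 504$)
$a{\left(C,W \right)} = 212$ ($a{\left(C,W \right)} = 110 + 102 = 212$)
$\sqrt{a{\left(-89,h{\left(-5 \right)} - 39 \right)} + A} = \sqrt{212 + 504} = \sqrt{716} = 2 \sqrt{179}$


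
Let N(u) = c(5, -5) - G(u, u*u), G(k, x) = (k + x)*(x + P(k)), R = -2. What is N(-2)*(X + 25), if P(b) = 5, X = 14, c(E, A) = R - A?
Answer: -585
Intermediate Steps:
c(E, A) = -2 - A
G(k, x) = (5 + x)*(k + x) (G(k, x) = (k + x)*(x + 5) = (k + x)*(5 + x) = (5 + x)*(k + x))
N(u) = 3 - u**3 - u**4 - 5*u - 5*u**2 (N(u) = (-2 - 1*(-5)) - ((u*u)**2 + 5*u + 5*(u*u) + u*(u*u)) = (-2 + 5) - ((u**2)**2 + 5*u + 5*u**2 + u*u**2) = 3 - (u**4 + 5*u + 5*u**2 + u**3) = 3 - (u**3 + u**4 + 5*u + 5*u**2) = 3 + (-u**3 - u**4 - 5*u - 5*u**2) = 3 - u**3 - u**4 - 5*u - 5*u**2)
N(-2)*(X + 25) = (3 - 1*(-2)**3 - 1*(-2)**4 - 5*(-2) - 5*(-2)**2)*(14 + 25) = (3 - 1*(-8) - 1*16 + 10 - 5*4)*39 = (3 + 8 - 16 + 10 - 20)*39 = -15*39 = -585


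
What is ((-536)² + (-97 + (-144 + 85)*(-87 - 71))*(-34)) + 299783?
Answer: 273429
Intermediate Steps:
((-536)² + (-97 + (-144 + 85)*(-87 - 71))*(-34)) + 299783 = (287296 + (-97 - 59*(-158))*(-34)) + 299783 = (287296 + (-97 + 9322)*(-34)) + 299783 = (287296 + 9225*(-34)) + 299783 = (287296 - 313650) + 299783 = -26354 + 299783 = 273429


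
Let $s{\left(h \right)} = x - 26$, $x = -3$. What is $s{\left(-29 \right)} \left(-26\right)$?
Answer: $754$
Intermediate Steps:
$s{\left(h \right)} = -29$ ($s{\left(h \right)} = -3 - 26 = -29$)
$s{\left(-29 \right)} \left(-26\right) = \left(-29\right) \left(-26\right) = 754$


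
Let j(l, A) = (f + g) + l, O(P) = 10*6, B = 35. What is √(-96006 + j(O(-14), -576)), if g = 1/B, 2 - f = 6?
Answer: I*√117538715/35 ≈ 309.76*I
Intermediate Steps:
f = -4 (f = 2 - 1*6 = 2 - 6 = -4)
g = 1/35 ≈ 0.028571
O(P) = 60
j(l, A) = -139/35 + l (j(l, A) = (-4 + 1/35) + l = -139/35 + l)
√(-96006 + j(O(-14), -576)) = √(-96006 + (-139/35 + 60)) = √(-96006 + 1961/35) = √(-3358249/35) = I*√117538715/35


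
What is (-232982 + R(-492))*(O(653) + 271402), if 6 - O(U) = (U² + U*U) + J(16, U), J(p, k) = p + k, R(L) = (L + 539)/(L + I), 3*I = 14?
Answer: 198267647116175/1462 ≈ 1.3561e+11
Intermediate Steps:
I = 14/3 (I = (⅓)*14 = 14/3 ≈ 4.6667)
R(L) = (539 + L)/(14/3 + L) (R(L) = (L + 539)/(L + 14/3) = (539 + L)/(14/3 + L))
J(p, k) = k + p
O(U) = -10 - U - 2*U² (O(U) = 6 - ((U² + U*U) + (U + 16)) = 6 - ((U² + U²) + (16 + U)) = 6 - (2*U² + (16 + U)) = 6 - (16 + U + 2*U²) = 6 + (-16 - U - 2*U²) = -10 - U - 2*U²)
(-232982 + R(-492))*(O(653) + 271402) = (-232982 + 3*(539 - 492)/(14 + 3*(-492)))*((-10 - 1*653 - 2*653²) + 271402) = (-232982 + 3*47/(14 - 1476))*((-10 - 653 - 2*426409) + 271402) = (-232982 + 3*47/(-1462))*((-10 - 653 - 852818) + 271402) = (-232982 + 3*(-1/1462)*47)*(-853481 + 271402) = (-232982 - 141/1462)*(-582079) = -340619825/1462*(-582079) = 198267647116175/1462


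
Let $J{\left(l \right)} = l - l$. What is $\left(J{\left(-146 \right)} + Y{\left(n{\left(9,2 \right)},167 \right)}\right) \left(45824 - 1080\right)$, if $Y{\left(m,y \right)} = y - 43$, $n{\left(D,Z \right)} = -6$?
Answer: $5548256$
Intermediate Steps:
$J{\left(l \right)} = 0$
$Y{\left(m,y \right)} = -43 + y$
$\left(J{\left(-146 \right)} + Y{\left(n{\left(9,2 \right)},167 \right)}\right) \left(45824 - 1080\right) = \left(0 + \left(-43 + 167\right)\right) \left(45824 - 1080\right) = \left(0 + 124\right) 44744 = 124 \cdot 44744 = 5548256$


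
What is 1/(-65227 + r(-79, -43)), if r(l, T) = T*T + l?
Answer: -1/63457 ≈ -1.5759e-5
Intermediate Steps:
r(l, T) = l + T² (r(l, T) = T² + l = l + T²)
1/(-65227 + r(-79, -43)) = 1/(-65227 + (-79 + (-43)²)) = 1/(-65227 + (-79 + 1849)) = 1/(-65227 + 1770) = 1/(-63457) = -1/63457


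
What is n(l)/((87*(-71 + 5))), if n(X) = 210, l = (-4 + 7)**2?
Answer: -35/957 ≈ -0.036573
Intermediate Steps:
l = 9 (l = 3**2 = 9)
n(l)/((87*(-71 + 5))) = 210/((87*(-71 + 5))) = 210/((87*(-66))) = 210/(-5742) = 210*(-1/5742) = -35/957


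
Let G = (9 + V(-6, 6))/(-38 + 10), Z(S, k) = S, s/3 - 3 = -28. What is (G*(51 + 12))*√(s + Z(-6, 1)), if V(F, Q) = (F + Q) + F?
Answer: -243*I/4 ≈ -60.75*I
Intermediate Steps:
s = -75 (s = 9 + 3*(-28) = 9 - 84 = -75)
V(F, Q) = Q + 2*F
G = -3/28 (G = (9 + (6 + 2*(-6)))/(-38 + 10) = (9 + (6 - 12))/(-28) = (9 - 6)*(-1/28) = 3*(-1/28) = -3/28 ≈ -0.10714)
(G*(51 + 12))*√(s + Z(-6, 1)) = (-3*(51 + 12)/28)*√(-75 - 6) = (-3/28*63)*√(-81) = -243*I/4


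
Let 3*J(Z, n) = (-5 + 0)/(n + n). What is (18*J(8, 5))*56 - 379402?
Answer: -379570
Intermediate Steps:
J(Z, n) = -5/(6*n) (J(Z, n) = ((-5 + 0)/(n + n))/3 = (-5*1/(2*n))/3 = (-5/(2*n))/3 = -5/(6*n))
(18*J(8, 5))*56 - 379402 = (18*(-5/6/5))*56 - 379402 = (18*(-5/6*1/5))*56 - 379402 = (18*(-1/6))*56 - 379402 = -3*56 - 379402 = -168 - 379402 = -379570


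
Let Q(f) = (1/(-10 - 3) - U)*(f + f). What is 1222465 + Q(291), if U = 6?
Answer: 15846067/13 ≈ 1.2189e+6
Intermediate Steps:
Q(f) = -158*f/13 (Q(f) = (1/(-10 - 3) - 1*6)*(f + f) = (1/(-13) - 6)*(2*f) = (-1/13 - 6)*(2*f) = -158*f/13)
1222465 + Q(291) = 1222465 - 158/13*291 = 1222465 - 45978/13 = 15846067/13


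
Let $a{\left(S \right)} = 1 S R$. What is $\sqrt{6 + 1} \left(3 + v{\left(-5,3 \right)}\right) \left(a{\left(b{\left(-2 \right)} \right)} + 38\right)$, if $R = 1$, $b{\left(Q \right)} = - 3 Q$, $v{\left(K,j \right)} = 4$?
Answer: $308 \sqrt{7} \approx 814.89$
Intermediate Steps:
$a{\left(S \right)} = S$ ($a{\left(S \right)} = 1 S 1 = S 1 = S$)
$\sqrt{6 + 1} \left(3 + v{\left(-5,3 \right)}\right) \left(a{\left(b{\left(-2 \right)} \right)} + 38\right) = \sqrt{6 + 1} \left(3 + 4\right) \left(\left(-3\right) \left(-2\right) + 38\right) = \sqrt{7} \cdot 7 \left(6 + 38\right) = 7 \sqrt{7} \cdot 44 = 308 \sqrt{7}$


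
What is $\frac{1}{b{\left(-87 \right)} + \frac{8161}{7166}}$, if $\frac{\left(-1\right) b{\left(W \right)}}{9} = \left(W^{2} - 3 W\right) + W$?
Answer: $- \frac{7166}{499368881} \approx -1.435 \cdot 10^{-5}$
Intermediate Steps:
$b{\left(W \right)} = - 9 W^{2} + 18 W$ ($b{\left(W \right)} = - 9 \left(\left(W^{2} - 3 W\right) + W\right) = - 9 \left(W^{2} - 2 W\right) = - 9 W^{2} + 18 W$)
$\frac{1}{b{\left(-87 \right)} + \frac{8161}{7166}} = \frac{1}{9 \left(-87\right) \left(2 - -87\right) + \frac{8161}{7166}} = \frac{1}{9 \left(-87\right) \left(2 + 87\right) + 8161 \cdot \frac{1}{7166}} = \frac{1}{9 \left(-87\right) 89 + \frac{8161}{7166}} = \frac{1}{-69687 + \frac{8161}{7166}} = \frac{1}{- \frac{499368881}{7166}} = - \frac{7166}{499368881}$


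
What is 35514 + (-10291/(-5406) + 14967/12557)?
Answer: 2411012040677/67883142 ≈ 35517.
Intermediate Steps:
35514 + (-10291/(-5406) + 14967/12557) = 35514 + (-10291*(-1/5406) + 14967*(1/12557)) = 35514 + (10291/5406 + 14967/12557) = 35514 + 210135689/67883142 = 2411012040677/67883142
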